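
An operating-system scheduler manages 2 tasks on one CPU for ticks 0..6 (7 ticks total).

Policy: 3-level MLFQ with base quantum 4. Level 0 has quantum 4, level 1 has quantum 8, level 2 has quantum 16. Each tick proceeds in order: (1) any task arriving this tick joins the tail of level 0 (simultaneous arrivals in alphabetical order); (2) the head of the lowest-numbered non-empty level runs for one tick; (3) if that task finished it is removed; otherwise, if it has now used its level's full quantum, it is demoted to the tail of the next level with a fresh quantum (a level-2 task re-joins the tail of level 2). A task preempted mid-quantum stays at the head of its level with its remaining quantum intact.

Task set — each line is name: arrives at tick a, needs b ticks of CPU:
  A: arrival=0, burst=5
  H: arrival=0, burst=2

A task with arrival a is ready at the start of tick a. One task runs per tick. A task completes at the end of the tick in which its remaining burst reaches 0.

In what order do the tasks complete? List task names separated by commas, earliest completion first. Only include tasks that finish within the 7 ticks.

completion order = H, A

t=0: L0/L1/L2 = AH/-/- → run A
t=1: L0/L1/L2 = AH/-/- → run A
t=2: L0/L1/L2 = AH/-/- → run A
t=3: L0/L1/L2 = AH/-/- → run A
t=4: L0/L1/L2 = H/A/- → run H
t=5: L0/L1/L2 = H/A/- → run H
t=6: L0/L1/L2 = -/A/- → run A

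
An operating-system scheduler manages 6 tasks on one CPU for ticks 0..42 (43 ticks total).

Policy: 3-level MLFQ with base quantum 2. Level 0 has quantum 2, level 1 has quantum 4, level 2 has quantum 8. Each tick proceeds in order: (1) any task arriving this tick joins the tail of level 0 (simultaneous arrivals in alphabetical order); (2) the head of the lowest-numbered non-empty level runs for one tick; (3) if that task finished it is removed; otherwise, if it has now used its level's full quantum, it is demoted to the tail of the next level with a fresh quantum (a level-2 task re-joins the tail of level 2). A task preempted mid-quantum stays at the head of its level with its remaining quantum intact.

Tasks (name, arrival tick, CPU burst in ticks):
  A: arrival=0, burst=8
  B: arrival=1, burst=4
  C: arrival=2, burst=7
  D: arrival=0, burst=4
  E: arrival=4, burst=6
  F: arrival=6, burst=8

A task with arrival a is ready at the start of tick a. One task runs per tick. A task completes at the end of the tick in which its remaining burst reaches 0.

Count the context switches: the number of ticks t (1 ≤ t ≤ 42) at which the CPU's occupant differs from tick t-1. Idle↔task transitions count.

context switches = 15

t=0: L0/L1/L2 = AD/-/- → run A
t=1: L0/L1/L2 = ADB/-/- → run A
t=2: L0/L1/L2 = DBC/A/- → run D
t=3: L0/L1/L2 = DBC/A/- → run D
t=4: L0/L1/L2 = BCE/AD/- → run B
t=5: L0/L1/L2 = BCE/AD/- → run B
t=6: L0/L1/L2 = CEF/ADB/- → run C
t=7: L0/L1/L2 = CEF/ADB/- → run C
t=8: L0/L1/L2 = EF/ADBC/- → run E
t=9: L0/L1/L2 = EF/ADBC/- → run E
t=10: L0/L1/L2 = F/ADBCE/- → run F
t=11: L0/L1/L2 = F/ADBCE/- → run F
t=12: L0/L1/L2 = -/ADBCEF/- → run A
t=13: L0/L1/L2 = -/ADBCEF/- → run A
t=14: L0/L1/L2 = -/ADBCEF/- → run A
t=15: L0/L1/L2 = -/ADBCEF/- → run A
t=16: L0/L1/L2 = -/DBCEF/A → run D
t=17: L0/L1/L2 = -/DBCEF/A → run D
t=18: L0/L1/L2 = -/BCEF/A → run B
t=19: L0/L1/L2 = -/BCEF/A → run B
t=20: L0/L1/L2 = -/CEF/A → run C
t=21: L0/L1/L2 = -/CEF/A → run C
t=22: L0/L1/L2 = -/CEF/A → run C
t=23: L0/L1/L2 = -/CEF/A → run C
t=24: L0/L1/L2 = -/EF/AC → run E
t=25: L0/L1/L2 = -/EF/AC → run E
t=26: L0/L1/L2 = -/EF/AC → run E
t=27: L0/L1/L2 = -/EF/AC → run E
t=28: L0/L1/L2 = -/F/AC → run F
t=29: L0/L1/L2 = -/F/AC → run F
t=30: L0/L1/L2 = -/F/AC → run F
t=31: L0/L1/L2 = -/F/AC → run F
t=32: L0/L1/L2 = -/-/ACF → run A
t=33: L0/L1/L2 = -/-/ACF → run A
t=34: L0/L1/L2 = -/-/CF → run C
t=35: L0/L1/L2 = -/-/F → run F
t=36: L0/L1/L2 = -/-/F → run F
t=37: (idle)
t=38: (idle)
t=39: (idle)
t=40: (idle)
t=41: (idle)
t=42: (idle)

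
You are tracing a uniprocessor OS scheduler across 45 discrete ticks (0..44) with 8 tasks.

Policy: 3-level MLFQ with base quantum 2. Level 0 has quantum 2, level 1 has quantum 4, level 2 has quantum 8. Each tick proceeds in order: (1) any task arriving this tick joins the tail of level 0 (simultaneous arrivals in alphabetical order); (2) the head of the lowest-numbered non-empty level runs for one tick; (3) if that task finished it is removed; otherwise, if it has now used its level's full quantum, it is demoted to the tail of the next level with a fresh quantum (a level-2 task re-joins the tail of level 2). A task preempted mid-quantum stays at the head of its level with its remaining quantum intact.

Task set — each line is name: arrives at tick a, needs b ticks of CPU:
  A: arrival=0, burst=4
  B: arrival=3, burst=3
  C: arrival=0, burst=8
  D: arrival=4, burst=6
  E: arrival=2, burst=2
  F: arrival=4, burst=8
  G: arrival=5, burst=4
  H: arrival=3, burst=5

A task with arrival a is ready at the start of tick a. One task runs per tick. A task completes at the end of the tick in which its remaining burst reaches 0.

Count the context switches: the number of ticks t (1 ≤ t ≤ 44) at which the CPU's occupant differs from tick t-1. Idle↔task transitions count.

t=0: L0/L1/L2 = AC/-/- → run A
t=1: L0/L1/L2 = AC/-/- → run A
t=2: L0/L1/L2 = CE/A/- → run C
t=3: L0/L1/L2 = CEBH/A/- → run C
t=4: L0/L1/L2 = EBHDF/AC/- → run E
t=5: L0/L1/L2 = EBHDFG/AC/- → run E
t=6: L0/L1/L2 = BHDFG/AC/- → run B
t=7: L0/L1/L2 = BHDFG/AC/- → run B
t=8: L0/L1/L2 = HDFG/ACB/- → run H
t=9: L0/L1/L2 = HDFG/ACB/- → run H
t=10: L0/L1/L2 = DFG/ACBH/- → run D
t=11: L0/L1/L2 = DFG/ACBH/- → run D
t=12: L0/L1/L2 = FG/ACBHD/- → run F
t=13: L0/L1/L2 = FG/ACBHD/- → run F
t=14: L0/L1/L2 = G/ACBHDF/- → run G
t=15: L0/L1/L2 = G/ACBHDF/- → run G
t=16: L0/L1/L2 = -/ACBHDFG/- → run A
t=17: L0/L1/L2 = -/ACBHDFG/- → run A
t=18: L0/L1/L2 = -/CBHDFG/- → run C
t=19: L0/L1/L2 = -/CBHDFG/- → run C
t=20: L0/L1/L2 = -/CBHDFG/- → run C
t=21: L0/L1/L2 = -/CBHDFG/- → run C
t=22: L0/L1/L2 = -/BHDFG/C → run B
t=23: L0/L1/L2 = -/HDFG/C → run H
t=24: L0/L1/L2 = -/HDFG/C → run H
t=25: L0/L1/L2 = -/HDFG/C → run H
t=26: L0/L1/L2 = -/DFG/C → run D
t=27: L0/L1/L2 = -/DFG/C → run D
t=28: L0/L1/L2 = -/DFG/C → run D
t=29: L0/L1/L2 = -/DFG/C → run D
t=30: L0/L1/L2 = -/FG/C → run F
t=31: L0/L1/L2 = -/FG/C → run F
t=32: L0/L1/L2 = -/FG/C → run F
t=33: L0/L1/L2 = -/FG/C → run F
t=34: L0/L1/L2 = -/G/CF → run G
t=35: L0/L1/L2 = -/G/CF → run G
t=36: L0/L1/L2 = -/-/CF → run C
t=37: L0/L1/L2 = -/-/CF → run C
t=38: L0/L1/L2 = -/-/F → run F
t=39: L0/L1/L2 = -/-/F → run F
t=40: (idle)
t=41: (idle)
t=42: (idle)
t=43: (idle)
t=44: (idle)

context switches = 17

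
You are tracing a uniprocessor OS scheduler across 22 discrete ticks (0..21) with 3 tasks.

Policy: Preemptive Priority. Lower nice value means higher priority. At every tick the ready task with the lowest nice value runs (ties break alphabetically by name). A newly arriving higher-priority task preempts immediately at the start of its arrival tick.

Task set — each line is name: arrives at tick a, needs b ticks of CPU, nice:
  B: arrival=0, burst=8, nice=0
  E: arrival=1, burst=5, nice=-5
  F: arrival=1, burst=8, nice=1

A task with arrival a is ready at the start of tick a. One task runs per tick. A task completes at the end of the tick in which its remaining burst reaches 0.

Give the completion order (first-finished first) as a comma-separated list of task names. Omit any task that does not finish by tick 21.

t=0: ready={B} → run B
t=1: ready={B,E,F} → run E
t=2: ready={B,E,F} → run E
t=3: ready={B,E,F} → run E
t=4: ready={B,E,F} → run E
t=5: ready={B,E,F} → run E
t=6: ready={B,F} → run B
t=7: ready={B,F} → run B
t=8: ready={B,F} → run B
t=9: ready={B,F} → run B
t=10: ready={B,F} → run B
t=11: ready={B,F} → run B
t=12: ready={B,F} → run B
t=13: ready={F} → run F
t=14: ready={F} → run F
t=15: ready={F} → run F
t=16: ready={F} → run F
t=17: ready={F} → run F
t=18: ready={F} → run F
t=19: ready={F} → run F
t=20: ready={F} → run F
t=21: (idle)

completion order = E, B, F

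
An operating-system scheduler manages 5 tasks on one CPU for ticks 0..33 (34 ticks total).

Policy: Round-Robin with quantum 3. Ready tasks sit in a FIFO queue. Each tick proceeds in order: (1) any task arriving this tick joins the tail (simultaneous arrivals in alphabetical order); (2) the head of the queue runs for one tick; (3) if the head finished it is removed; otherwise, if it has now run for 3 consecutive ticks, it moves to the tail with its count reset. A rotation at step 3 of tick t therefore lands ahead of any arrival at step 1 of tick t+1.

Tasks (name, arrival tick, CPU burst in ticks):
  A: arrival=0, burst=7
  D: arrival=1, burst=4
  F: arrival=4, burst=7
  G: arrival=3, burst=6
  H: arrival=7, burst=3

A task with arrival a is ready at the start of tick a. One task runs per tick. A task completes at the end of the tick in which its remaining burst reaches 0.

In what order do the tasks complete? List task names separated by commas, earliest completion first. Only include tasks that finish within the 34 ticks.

t=0: queue=[A] q_used=0 → run A
t=1: queue=[A,D] q_used=1 → run A
t=2: queue=[A,D] q_used=2 → run A
t=3: queue=[D,A,G] q_used=0 → run D
t=4: queue=[D,A,G,F] q_used=1 → run D
t=5: queue=[D,A,G,F] q_used=2 → run D
t=6: queue=[A,G,F,D] q_used=0 → run A
t=7: queue=[A,G,F,D,H] q_used=1 → run A
t=8: queue=[A,G,F,D,H] q_used=2 → run A
t=9: queue=[G,F,D,H,A] q_used=0 → run G
t=10: queue=[G,F,D,H,A] q_used=1 → run G
t=11: queue=[G,F,D,H,A] q_used=2 → run G
t=12: queue=[F,D,H,A,G] q_used=0 → run F
t=13: queue=[F,D,H,A,G] q_used=1 → run F
t=14: queue=[F,D,H,A,G] q_used=2 → run F
t=15: queue=[D,H,A,G,F] q_used=0 → run D
t=16: queue=[H,A,G,F] q_used=0 → run H
t=17: queue=[H,A,G,F] q_used=1 → run H
t=18: queue=[H,A,G,F] q_used=2 → run H
t=19: queue=[A,G,F] q_used=0 → run A
t=20: queue=[G,F] q_used=0 → run G
t=21: queue=[G,F] q_used=1 → run G
t=22: queue=[G,F] q_used=2 → run G
t=23: queue=[F] q_used=0 → run F
t=24: queue=[F] q_used=1 → run F
t=25: queue=[F] q_used=2 → run F
t=26: queue=[F] q_used=0 → run F
t=27: (idle)
t=28: (idle)
t=29: (idle)
t=30: (idle)
t=31: (idle)
t=32: (idle)
t=33: (idle)

completion order = D, H, A, G, F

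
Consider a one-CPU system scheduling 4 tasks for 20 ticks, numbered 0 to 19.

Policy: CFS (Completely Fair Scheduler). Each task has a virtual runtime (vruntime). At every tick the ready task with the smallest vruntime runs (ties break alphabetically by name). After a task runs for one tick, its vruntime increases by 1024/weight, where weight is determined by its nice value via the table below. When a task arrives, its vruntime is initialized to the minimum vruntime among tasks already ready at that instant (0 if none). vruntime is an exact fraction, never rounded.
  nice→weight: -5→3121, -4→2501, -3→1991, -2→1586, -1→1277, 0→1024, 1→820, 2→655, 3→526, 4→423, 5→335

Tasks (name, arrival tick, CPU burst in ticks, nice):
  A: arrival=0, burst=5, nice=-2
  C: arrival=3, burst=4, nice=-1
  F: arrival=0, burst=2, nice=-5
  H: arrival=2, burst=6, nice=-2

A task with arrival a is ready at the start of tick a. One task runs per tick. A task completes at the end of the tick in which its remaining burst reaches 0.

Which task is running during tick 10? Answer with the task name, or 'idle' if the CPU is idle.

t=0: vr[A=0 F=0] → run A
t=1: vr[A=512/793 F=0] → run F
t=2: vr[A=512/793 F=1024/3121 H=1024/3121] → run F
t=3: vr[A=512/793 C=1024/3121 H=1024/3121] → run C
t=4: vr[A=512/793 C=4503552/3985517 H=1024/3121] → run H
t=5: vr[A=512/793 C=4503552/3985517 H=2409984/2474953] → run A
t=6: vr[A=1024/793 C=4503552/3985517 H=2409984/2474953] → run H
t=7: vr[A=1024/793 C=4503552/3985517 H=4007936/2474953] → run C
t=8: vr[A=1024/793 C=7699456/3985517 H=4007936/2474953] → run A
t=9: vr[A=1536/793 C=7699456/3985517 H=4007936/2474953] → run H
t=10: vr[A=1536/793 C=7699456/3985517 H=5605888/2474953] → run C
t=11: vr[A=1536/793 C=10895360/3985517 H=5605888/2474953] → run A
t=12: vr[A=2048/793 C=10895360/3985517 H=5605888/2474953] → run H
t=13: vr[A=2048/793 C=10895360/3985517 H=7203840/2474953] → run A
t=14: vr[C=10895360/3985517 H=7203840/2474953] → run C
t=15: vr[H=7203840/2474953] → run H
t=16: vr[H=8801792/2474953] → run H
t=17: (idle)
t=18: (idle)
t=19: (idle)

running at tick 10 = C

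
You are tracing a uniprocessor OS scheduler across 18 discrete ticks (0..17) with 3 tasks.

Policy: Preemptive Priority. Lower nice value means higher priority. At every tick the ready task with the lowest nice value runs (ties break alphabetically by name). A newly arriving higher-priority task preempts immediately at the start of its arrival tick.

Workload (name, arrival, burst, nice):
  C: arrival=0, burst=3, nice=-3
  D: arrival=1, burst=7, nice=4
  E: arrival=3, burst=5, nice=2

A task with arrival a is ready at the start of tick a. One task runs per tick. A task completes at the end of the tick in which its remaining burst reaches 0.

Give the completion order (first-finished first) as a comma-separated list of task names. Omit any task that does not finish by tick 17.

completion order = C, E, D

t=0: ready={C} → run C
t=1: ready={C,D} → run C
t=2: ready={C,D} → run C
t=3: ready={D,E} → run E
t=4: ready={D,E} → run E
t=5: ready={D,E} → run E
t=6: ready={D,E} → run E
t=7: ready={D,E} → run E
t=8: ready={D} → run D
t=9: ready={D} → run D
t=10: ready={D} → run D
t=11: ready={D} → run D
t=12: ready={D} → run D
t=13: ready={D} → run D
t=14: ready={D} → run D
t=15: (idle)
t=16: (idle)
t=17: (idle)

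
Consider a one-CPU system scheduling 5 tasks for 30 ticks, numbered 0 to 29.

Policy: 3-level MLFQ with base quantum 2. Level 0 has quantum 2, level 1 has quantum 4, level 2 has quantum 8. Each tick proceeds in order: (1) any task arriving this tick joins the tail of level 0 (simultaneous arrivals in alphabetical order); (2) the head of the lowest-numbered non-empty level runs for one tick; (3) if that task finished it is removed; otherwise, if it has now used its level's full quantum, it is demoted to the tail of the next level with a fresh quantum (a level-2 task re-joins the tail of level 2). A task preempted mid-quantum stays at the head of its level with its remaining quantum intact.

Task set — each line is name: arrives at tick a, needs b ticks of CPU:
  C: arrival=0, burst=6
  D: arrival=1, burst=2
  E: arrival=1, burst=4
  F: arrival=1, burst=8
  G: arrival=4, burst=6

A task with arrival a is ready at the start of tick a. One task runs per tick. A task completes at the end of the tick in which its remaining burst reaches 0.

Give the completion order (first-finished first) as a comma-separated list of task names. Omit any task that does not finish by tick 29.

completion order = D, C, E, G, F

t=0: L0/L1/L2 = C/-/- → run C
t=1: L0/L1/L2 = CDEF/-/- → run C
t=2: L0/L1/L2 = DEF/C/- → run D
t=3: L0/L1/L2 = DEF/C/- → run D
t=4: L0/L1/L2 = EFG/C/- → run E
t=5: L0/L1/L2 = EFG/C/- → run E
t=6: L0/L1/L2 = FG/CE/- → run F
t=7: L0/L1/L2 = FG/CE/- → run F
t=8: L0/L1/L2 = G/CEF/- → run G
t=9: L0/L1/L2 = G/CEF/- → run G
t=10: L0/L1/L2 = -/CEFG/- → run C
t=11: L0/L1/L2 = -/CEFG/- → run C
t=12: L0/L1/L2 = -/CEFG/- → run C
t=13: L0/L1/L2 = -/CEFG/- → run C
t=14: L0/L1/L2 = -/EFG/- → run E
t=15: L0/L1/L2 = -/EFG/- → run E
t=16: L0/L1/L2 = -/FG/- → run F
t=17: L0/L1/L2 = -/FG/- → run F
t=18: L0/L1/L2 = -/FG/- → run F
t=19: L0/L1/L2 = -/FG/- → run F
t=20: L0/L1/L2 = -/G/F → run G
t=21: L0/L1/L2 = -/G/F → run G
t=22: L0/L1/L2 = -/G/F → run G
t=23: L0/L1/L2 = -/G/F → run G
t=24: L0/L1/L2 = -/-/F → run F
t=25: L0/L1/L2 = -/-/F → run F
t=26: (idle)
t=27: (idle)
t=28: (idle)
t=29: (idle)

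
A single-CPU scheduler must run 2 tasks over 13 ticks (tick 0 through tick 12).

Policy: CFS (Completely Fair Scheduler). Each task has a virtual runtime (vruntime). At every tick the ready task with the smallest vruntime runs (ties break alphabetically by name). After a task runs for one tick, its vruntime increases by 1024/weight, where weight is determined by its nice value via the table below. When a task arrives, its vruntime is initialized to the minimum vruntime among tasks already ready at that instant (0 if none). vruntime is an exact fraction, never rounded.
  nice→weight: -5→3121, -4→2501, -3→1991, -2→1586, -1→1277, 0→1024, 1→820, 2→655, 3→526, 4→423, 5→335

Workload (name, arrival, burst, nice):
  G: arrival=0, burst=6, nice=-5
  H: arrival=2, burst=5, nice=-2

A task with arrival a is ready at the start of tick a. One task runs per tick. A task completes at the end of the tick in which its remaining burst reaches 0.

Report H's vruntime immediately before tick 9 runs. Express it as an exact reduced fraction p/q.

vruntime(H, start of tick 9) = 6417920/2474953

t=0: vr[G=0] → run G
t=1: vr[G=1024/3121] → run G
t=2: vr[G=2048/3121 H=2048/3121] → run G
t=3: vr[G=3072/3121 H=2048/3121] → run H
t=4: vr[G=3072/3121 H=3222016/2474953] → run G
t=5: vr[G=4096/3121 H=3222016/2474953] → run H
t=6: vr[G=4096/3121 H=4819968/2474953] → run G
t=7: vr[G=5120/3121 H=4819968/2474953] → run G
t=8: vr[H=4819968/2474953] → run H
t=9: vr[H=6417920/2474953] → run H
t=10: vr[H=8015872/2474953] → run H
t=11: (idle)
t=12: (idle)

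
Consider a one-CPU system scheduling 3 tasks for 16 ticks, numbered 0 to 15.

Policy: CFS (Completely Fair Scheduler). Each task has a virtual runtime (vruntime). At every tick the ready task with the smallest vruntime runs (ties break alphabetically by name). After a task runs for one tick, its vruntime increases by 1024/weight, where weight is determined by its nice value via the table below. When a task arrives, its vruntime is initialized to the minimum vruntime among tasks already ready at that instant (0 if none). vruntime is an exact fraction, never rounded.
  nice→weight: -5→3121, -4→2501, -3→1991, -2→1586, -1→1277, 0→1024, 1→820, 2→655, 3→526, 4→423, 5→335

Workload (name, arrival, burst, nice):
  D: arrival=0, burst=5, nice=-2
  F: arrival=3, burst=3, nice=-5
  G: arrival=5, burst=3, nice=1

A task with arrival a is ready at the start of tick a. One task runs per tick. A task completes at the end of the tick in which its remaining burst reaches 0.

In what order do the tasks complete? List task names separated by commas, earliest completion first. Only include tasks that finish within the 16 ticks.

t=0: vr[D=0] → run D
t=1: vr[D=512/793] → run D
t=2: vr[D=1024/793] → run D
t=3: vr[D=1536/793 F=1536/793] → run D
t=4: vr[D=2048/793 F=1536/793] → run F
t=5: vr[D=2048/793 F=5605888/2474953 G=5605888/2474953] → run F
t=6: vr[D=2048/793 F=6417920/2474953 G=5605888/2474953] → run G
t=7: vr[D=2048/793 F=6417920/2474953 G=1782795008/507365365] → run D
t=8: vr[F=6417920/2474953 G=1782795008/507365365] → run F
t=9: vr[G=1782795008/507365365] → run G
t=10: vr[G=2416382976/507365365] → run G
t=11: (idle)
t=12: (idle)
t=13: (idle)
t=14: (idle)
t=15: (idle)

completion order = D, F, G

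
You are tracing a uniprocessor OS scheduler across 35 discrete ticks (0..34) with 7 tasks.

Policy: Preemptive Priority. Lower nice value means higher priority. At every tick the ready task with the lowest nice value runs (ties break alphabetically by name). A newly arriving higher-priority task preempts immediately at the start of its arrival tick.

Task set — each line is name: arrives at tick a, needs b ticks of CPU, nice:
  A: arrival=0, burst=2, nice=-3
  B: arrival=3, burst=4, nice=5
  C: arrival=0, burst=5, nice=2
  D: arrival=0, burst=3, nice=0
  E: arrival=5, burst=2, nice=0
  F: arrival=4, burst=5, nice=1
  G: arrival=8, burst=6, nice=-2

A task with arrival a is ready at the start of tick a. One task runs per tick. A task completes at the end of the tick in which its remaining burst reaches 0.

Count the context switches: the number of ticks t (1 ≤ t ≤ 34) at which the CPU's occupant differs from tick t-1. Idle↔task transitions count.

context switches = 8

t=0: ready={A,C,D} → run A
t=1: ready={A,C,D} → run A
t=2: ready={C,D} → run D
t=3: ready={B,C,D} → run D
t=4: ready={B,C,D,F} → run D
t=5: ready={B,C,E,F} → run E
t=6: ready={B,C,E,F} → run E
t=7: ready={B,C,F} → run F
t=8: ready={B,C,F,G} → run G
t=9: ready={B,C,F,G} → run G
t=10: ready={B,C,F,G} → run G
t=11: ready={B,C,F,G} → run G
t=12: ready={B,C,F,G} → run G
t=13: ready={B,C,F,G} → run G
t=14: ready={B,C,F} → run F
t=15: ready={B,C,F} → run F
t=16: ready={B,C,F} → run F
t=17: ready={B,C,F} → run F
t=18: ready={B,C} → run C
t=19: ready={B,C} → run C
t=20: ready={B,C} → run C
t=21: ready={B,C} → run C
t=22: ready={B,C} → run C
t=23: ready={B} → run B
t=24: ready={B} → run B
t=25: ready={B} → run B
t=26: ready={B} → run B
t=27: (idle)
t=28: (idle)
t=29: (idle)
t=30: (idle)
t=31: (idle)
t=32: (idle)
t=33: (idle)
t=34: (idle)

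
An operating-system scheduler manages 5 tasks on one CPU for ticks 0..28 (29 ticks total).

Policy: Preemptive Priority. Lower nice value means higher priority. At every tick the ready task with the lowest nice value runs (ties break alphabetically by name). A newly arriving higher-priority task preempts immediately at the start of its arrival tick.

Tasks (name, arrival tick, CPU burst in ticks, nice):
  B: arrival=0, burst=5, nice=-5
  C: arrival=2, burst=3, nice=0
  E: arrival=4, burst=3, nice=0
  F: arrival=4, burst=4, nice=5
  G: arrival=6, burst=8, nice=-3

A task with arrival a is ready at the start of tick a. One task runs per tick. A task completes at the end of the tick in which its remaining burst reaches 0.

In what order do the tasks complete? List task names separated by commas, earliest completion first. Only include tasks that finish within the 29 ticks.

t=0: ready={B} → run B
t=1: ready={B} → run B
t=2: ready={B,C} → run B
t=3: ready={B,C} → run B
t=4: ready={B,C,E,F} → run B
t=5: ready={C,E,F} → run C
t=6: ready={C,E,F,G} → run G
t=7: ready={C,E,F,G} → run G
t=8: ready={C,E,F,G} → run G
t=9: ready={C,E,F,G} → run G
t=10: ready={C,E,F,G} → run G
t=11: ready={C,E,F,G} → run G
t=12: ready={C,E,F,G} → run G
t=13: ready={C,E,F,G} → run G
t=14: ready={C,E,F} → run C
t=15: ready={C,E,F} → run C
t=16: ready={E,F} → run E
t=17: ready={E,F} → run E
t=18: ready={E,F} → run E
t=19: ready={F} → run F
t=20: ready={F} → run F
t=21: ready={F} → run F
t=22: ready={F} → run F
t=23: (idle)
t=24: (idle)
t=25: (idle)
t=26: (idle)
t=27: (idle)
t=28: (idle)

completion order = B, G, C, E, F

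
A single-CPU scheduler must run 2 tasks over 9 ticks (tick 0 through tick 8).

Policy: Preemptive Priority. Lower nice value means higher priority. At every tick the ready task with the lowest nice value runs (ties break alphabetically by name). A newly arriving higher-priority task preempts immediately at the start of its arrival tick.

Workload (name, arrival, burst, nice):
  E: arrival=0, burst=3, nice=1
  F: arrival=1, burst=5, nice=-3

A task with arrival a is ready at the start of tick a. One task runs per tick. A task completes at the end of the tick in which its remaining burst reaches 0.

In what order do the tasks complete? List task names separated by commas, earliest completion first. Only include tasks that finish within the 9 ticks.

t=0: ready={E} → run E
t=1: ready={E,F} → run F
t=2: ready={E,F} → run F
t=3: ready={E,F} → run F
t=4: ready={E,F} → run F
t=5: ready={E,F} → run F
t=6: ready={E} → run E
t=7: ready={E} → run E
t=8: (idle)

completion order = F, E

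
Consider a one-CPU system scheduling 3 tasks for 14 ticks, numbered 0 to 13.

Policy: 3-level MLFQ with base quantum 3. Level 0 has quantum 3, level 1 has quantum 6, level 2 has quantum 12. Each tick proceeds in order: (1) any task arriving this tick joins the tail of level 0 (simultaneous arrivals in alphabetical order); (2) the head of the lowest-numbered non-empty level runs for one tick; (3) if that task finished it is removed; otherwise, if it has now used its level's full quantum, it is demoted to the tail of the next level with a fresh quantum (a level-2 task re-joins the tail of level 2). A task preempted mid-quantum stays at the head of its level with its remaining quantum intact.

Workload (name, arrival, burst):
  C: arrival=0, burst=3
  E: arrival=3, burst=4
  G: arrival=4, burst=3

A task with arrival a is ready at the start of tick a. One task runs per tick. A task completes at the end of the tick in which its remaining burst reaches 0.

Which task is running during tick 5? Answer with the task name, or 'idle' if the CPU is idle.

running at tick 5 = E

t=0: L0/L1/L2 = C/-/- → run C
t=1: L0/L1/L2 = C/-/- → run C
t=2: L0/L1/L2 = C/-/- → run C
t=3: L0/L1/L2 = E/-/- → run E
t=4: L0/L1/L2 = EG/-/- → run E
t=5: L0/L1/L2 = EG/-/- → run E
t=6: L0/L1/L2 = G/E/- → run G
t=7: L0/L1/L2 = G/E/- → run G
t=8: L0/L1/L2 = G/E/- → run G
t=9: L0/L1/L2 = -/E/- → run E
t=10: (idle)
t=11: (idle)
t=12: (idle)
t=13: (idle)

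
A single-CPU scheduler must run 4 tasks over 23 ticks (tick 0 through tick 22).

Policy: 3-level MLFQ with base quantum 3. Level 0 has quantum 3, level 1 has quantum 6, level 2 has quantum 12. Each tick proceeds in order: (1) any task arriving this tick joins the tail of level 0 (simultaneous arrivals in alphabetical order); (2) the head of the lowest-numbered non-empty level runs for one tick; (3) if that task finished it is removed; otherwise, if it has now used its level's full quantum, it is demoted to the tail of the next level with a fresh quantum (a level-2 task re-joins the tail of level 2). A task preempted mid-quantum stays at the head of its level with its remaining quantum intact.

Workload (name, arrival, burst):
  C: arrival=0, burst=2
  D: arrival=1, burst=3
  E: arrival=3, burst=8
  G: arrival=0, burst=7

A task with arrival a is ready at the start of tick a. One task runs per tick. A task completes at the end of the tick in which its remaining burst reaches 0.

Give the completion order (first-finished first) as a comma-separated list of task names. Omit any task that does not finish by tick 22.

completion order = C, D, G, E

t=0: L0/L1/L2 = CG/-/- → run C
t=1: L0/L1/L2 = CGD/-/- → run C
t=2: L0/L1/L2 = GD/-/- → run G
t=3: L0/L1/L2 = GDE/-/- → run G
t=4: L0/L1/L2 = GDE/-/- → run G
t=5: L0/L1/L2 = DE/G/- → run D
t=6: L0/L1/L2 = DE/G/- → run D
t=7: L0/L1/L2 = DE/G/- → run D
t=8: L0/L1/L2 = E/G/- → run E
t=9: L0/L1/L2 = E/G/- → run E
t=10: L0/L1/L2 = E/G/- → run E
t=11: L0/L1/L2 = -/GE/- → run G
t=12: L0/L1/L2 = -/GE/- → run G
t=13: L0/L1/L2 = -/GE/- → run G
t=14: L0/L1/L2 = -/GE/- → run G
t=15: L0/L1/L2 = -/E/- → run E
t=16: L0/L1/L2 = -/E/- → run E
t=17: L0/L1/L2 = -/E/- → run E
t=18: L0/L1/L2 = -/E/- → run E
t=19: L0/L1/L2 = -/E/- → run E
t=20: (idle)
t=21: (idle)
t=22: (idle)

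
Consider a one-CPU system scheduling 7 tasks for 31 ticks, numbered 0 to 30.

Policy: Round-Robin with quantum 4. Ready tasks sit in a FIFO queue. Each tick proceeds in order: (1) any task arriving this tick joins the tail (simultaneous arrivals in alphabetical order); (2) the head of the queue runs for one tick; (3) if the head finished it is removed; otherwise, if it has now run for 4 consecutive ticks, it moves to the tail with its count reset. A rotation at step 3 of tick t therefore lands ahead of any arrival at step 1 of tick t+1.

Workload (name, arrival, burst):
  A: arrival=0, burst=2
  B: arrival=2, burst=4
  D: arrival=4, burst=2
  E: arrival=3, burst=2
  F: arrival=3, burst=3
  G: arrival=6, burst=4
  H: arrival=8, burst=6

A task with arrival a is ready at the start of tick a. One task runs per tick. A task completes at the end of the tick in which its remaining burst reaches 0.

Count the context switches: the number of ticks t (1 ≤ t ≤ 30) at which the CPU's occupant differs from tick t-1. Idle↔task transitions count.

t=0: queue=[A] q_used=0 → run A
t=1: queue=[A] q_used=1 → run A
t=2: queue=[B] q_used=0 → run B
t=3: queue=[B,E,F] q_used=1 → run B
t=4: queue=[B,E,F,D] q_used=2 → run B
t=5: queue=[B,E,F,D] q_used=3 → run B
t=6: queue=[E,F,D,G] q_used=0 → run E
t=7: queue=[E,F,D,G] q_used=1 → run E
t=8: queue=[F,D,G,H] q_used=0 → run F
t=9: queue=[F,D,G,H] q_used=1 → run F
t=10: queue=[F,D,G,H] q_used=2 → run F
t=11: queue=[D,G,H] q_used=0 → run D
t=12: queue=[D,G,H] q_used=1 → run D
t=13: queue=[G,H] q_used=0 → run G
t=14: queue=[G,H] q_used=1 → run G
t=15: queue=[G,H] q_used=2 → run G
t=16: queue=[G,H] q_used=3 → run G
t=17: queue=[H] q_used=0 → run H
t=18: queue=[H] q_used=1 → run H
t=19: queue=[H] q_used=2 → run H
t=20: queue=[H] q_used=3 → run H
t=21: queue=[H] q_used=0 → run H
t=22: queue=[H] q_used=1 → run H
t=23: (idle)
t=24: (idle)
t=25: (idle)
t=26: (idle)
t=27: (idle)
t=28: (idle)
t=29: (idle)
t=30: (idle)

context switches = 7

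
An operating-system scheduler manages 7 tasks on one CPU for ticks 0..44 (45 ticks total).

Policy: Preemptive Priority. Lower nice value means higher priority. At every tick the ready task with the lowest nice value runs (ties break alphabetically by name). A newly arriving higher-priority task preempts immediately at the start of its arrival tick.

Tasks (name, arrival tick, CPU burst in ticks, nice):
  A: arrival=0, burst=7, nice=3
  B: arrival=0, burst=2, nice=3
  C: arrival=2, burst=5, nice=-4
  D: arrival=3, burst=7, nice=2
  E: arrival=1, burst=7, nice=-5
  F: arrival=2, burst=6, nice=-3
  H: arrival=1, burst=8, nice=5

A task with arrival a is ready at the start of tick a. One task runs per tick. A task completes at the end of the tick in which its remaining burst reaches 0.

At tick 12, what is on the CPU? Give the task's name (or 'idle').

running at tick 12 = C

t=0: ready={A,B} → run A
t=1: ready={A,B,E,H} → run E
t=2: ready={A,B,C,E,F,H} → run E
t=3: ready={A,B,C,D,E,F,H} → run E
t=4: ready={A,B,C,D,E,F,H} → run E
t=5: ready={A,B,C,D,E,F,H} → run E
t=6: ready={A,B,C,D,E,F,H} → run E
t=7: ready={A,B,C,D,E,F,H} → run E
t=8: ready={A,B,C,D,F,H} → run C
t=9: ready={A,B,C,D,F,H} → run C
t=10: ready={A,B,C,D,F,H} → run C
t=11: ready={A,B,C,D,F,H} → run C
t=12: ready={A,B,C,D,F,H} → run C
t=13: ready={A,B,D,F,H} → run F
t=14: ready={A,B,D,F,H} → run F
t=15: ready={A,B,D,F,H} → run F
t=16: ready={A,B,D,F,H} → run F
t=17: ready={A,B,D,F,H} → run F
t=18: ready={A,B,D,F,H} → run F
t=19: ready={A,B,D,H} → run D
t=20: ready={A,B,D,H} → run D
t=21: ready={A,B,D,H} → run D
t=22: ready={A,B,D,H} → run D
t=23: ready={A,B,D,H} → run D
t=24: ready={A,B,D,H} → run D
t=25: ready={A,B,D,H} → run D
t=26: ready={A,B,H} → run A
t=27: ready={A,B,H} → run A
t=28: ready={A,B,H} → run A
t=29: ready={A,B,H} → run A
t=30: ready={A,B,H} → run A
t=31: ready={A,B,H} → run A
t=32: ready={B,H} → run B
t=33: ready={B,H} → run B
t=34: ready={H} → run H
t=35: ready={H} → run H
t=36: ready={H} → run H
t=37: ready={H} → run H
t=38: ready={H} → run H
t=39: ready={H} → run H
t=40: ready={H} → run H
t=41: ready={H} → run H
t=42: (idle)
t=43: (idle)
t=44: (idle)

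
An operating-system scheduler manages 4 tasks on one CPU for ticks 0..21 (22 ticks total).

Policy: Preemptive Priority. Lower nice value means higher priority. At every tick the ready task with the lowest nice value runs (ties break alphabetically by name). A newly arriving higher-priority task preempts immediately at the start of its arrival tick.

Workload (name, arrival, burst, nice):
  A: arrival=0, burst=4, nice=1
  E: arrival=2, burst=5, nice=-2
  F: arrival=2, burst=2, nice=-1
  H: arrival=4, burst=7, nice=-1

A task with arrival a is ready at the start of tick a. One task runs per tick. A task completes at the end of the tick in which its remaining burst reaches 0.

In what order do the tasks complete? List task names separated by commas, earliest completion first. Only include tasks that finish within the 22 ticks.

completion order = E, F, H, A

t=0: ready={A} → run A
t=1: ready={A} → run A
t=2: ready={A,E,F} → run E
t=3: ready={A,E,F} → run E
t=4: ready={A,E,F,H} → run E
t=5: ready={A,E,F,H} → run E
t=6: ready={A,E,F,H} → run E
t=7: ready={A,F,H} → run F
t=8: ready={A,F,H} → run F
t=9: ready={A,H} → run H
t=10: ready={A,H} → run H
t=11: ready={A,H} → run H
t=12: ready={A,H} → run H
t=13: ready={A,H} → run H
t=14: ready={A,H} → run H
t=15: ready={A,H} → run H
t=16: ready={A} → run A
t=17: ready={A} → run A
t=18: (idle)
t=19: (idle)
t=20: (idle)
t=21: (idle)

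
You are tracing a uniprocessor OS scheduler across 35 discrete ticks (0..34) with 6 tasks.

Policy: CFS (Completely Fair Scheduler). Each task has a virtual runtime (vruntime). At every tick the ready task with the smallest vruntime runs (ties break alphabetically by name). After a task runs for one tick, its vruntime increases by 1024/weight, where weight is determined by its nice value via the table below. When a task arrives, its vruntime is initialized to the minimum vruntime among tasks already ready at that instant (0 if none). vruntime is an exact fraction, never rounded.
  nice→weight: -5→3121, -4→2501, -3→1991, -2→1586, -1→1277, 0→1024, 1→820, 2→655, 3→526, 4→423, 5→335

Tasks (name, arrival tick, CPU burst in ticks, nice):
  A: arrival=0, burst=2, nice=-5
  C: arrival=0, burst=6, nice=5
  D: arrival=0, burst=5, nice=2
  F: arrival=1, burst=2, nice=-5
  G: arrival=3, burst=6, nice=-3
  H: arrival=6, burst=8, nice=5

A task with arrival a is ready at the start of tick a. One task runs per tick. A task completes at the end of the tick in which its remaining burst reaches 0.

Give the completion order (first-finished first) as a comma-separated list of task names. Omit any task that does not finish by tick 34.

completion order = A, F, G, D, C, H

t=0: vr[A=0 C=0 D=0] → run A
t=1: vr[A=1024/3121 C=0 D=0 F=0] → run C
t=2: vr[A=1024/3121 C=1024/335 D=0 F=0] → run D
t=3: vr[A=1024/3121 C=1024/335 D=1024/655 F=0 G=0] → run F
t=4: vr[A=1024/3121 C=1024/335 D=1024/655 F=1024/3121 G=0] → run G
t=5: vr[A=1024/3121 C=1024/335 D=1024/655 F=1024/3121 G=1024/1991] → run A
t=6: vr[C=1024/335 D=1024/655 F=1024/3121 G=1024/1991 H=1024/3121] → run F
t=7: vr[C=1024/335 D=1024/655 G=1024/1991 H=1024/3121] → run H
t=8: vr[C=1024/335 D=1024/655 G=1024/1991 H=3538944/1045535] → run G
t=9: vr[C=1024/335 D=1024/655 G=2048/1991 H=3538944/1045535] → run G
t=10: vr[C=1024/335 D=1024/655 G=3072/1991 H=3538944/1045535] → run G
t=11: vr[C=1024/335 D=1024/655 G=4096/1991 H=3538944/1045535] → run D
t=12: vr[C=1024/335 D=2048/655 G=4096/1991 H=3538944/1045535] → run G
t=13: vr[C=1024/335 D=2048/655 G=5120/1991 H=3538944/1045535] → run G
t=14: vr[C=1024/335 D=2048/655 H=3538944/1045535] → run C
t=15: vr[C=2048/335 D=2048/655 H=3538944/1045535] → run D
t=16: vr[C=2048/335 D=3072/655 H=3538944/1045535] → run H
t=17: vr[C=2048/335 D=3072/655 H=6734848/1045535] → run D
t=18: vr[C=2048/335 D=4096/655 H=6734848/1045535] → run C
t=19: vr[C=3072/335 D=4096/655 H=6734848/1045535] → run D
t=20: vr[C=3072/335 H=6734848/1045535] → run H
t=21: vr[C=3072/335 H=9930752/1045535] → run C
t=22: vr[C=4096/335 H=9930752/1045535] → run H
t=23: vr[C=4096/335 H=13126656/1045535] → run C
t=24: vr[C=1024/67 H=13126656/1045535] → run H
t=25: vr[C=1024/67 H=3264512/209107] → run C
t=26: vr[H=3264512/209107] → run H
t=27: vr[H=19518464/1045535] → run H
t=28: vr[H=22714368/1045535] → run H
t=29: (idle)
t=30: (idle)
t=31: (idle)
t=32: (idle)
t=33: (idle)
t=34: (idle)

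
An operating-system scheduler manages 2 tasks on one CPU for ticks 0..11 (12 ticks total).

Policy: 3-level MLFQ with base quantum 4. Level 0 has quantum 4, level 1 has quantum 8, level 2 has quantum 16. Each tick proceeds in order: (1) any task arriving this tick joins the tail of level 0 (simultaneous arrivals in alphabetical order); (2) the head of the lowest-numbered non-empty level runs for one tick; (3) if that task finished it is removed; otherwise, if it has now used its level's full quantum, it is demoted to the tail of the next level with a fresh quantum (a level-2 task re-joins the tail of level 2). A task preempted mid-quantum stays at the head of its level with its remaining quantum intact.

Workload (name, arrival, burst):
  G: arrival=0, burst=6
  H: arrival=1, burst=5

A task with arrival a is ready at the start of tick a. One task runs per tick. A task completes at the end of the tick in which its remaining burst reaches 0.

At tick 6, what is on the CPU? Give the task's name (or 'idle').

t=0: L0/L1/L2 = G/-/- → run G
t=1: L0/L1/L2 = GH/-/- → run G
t=2: L0/L1/L2 = GH/-/- → run G
t=3: L0/L1/L2 = GH/-/- → run G
t=4: L0/L1/L2 = H/G/- → run H
t=5: L0/L1/L2 = H/G/- → run H
t=6: L0/L1/L2 = H/G/- → run H
t=7: L0/L1/L2 = H/G/- → run H
t=8: L0/L1/L2 = -/GH/- → run G
t=9: L0/L1/L2 = -/GH/- → run G
t=10: L0/L1/L2 = -/H/- → run H
t=11: (idle)

running at tick 6 = H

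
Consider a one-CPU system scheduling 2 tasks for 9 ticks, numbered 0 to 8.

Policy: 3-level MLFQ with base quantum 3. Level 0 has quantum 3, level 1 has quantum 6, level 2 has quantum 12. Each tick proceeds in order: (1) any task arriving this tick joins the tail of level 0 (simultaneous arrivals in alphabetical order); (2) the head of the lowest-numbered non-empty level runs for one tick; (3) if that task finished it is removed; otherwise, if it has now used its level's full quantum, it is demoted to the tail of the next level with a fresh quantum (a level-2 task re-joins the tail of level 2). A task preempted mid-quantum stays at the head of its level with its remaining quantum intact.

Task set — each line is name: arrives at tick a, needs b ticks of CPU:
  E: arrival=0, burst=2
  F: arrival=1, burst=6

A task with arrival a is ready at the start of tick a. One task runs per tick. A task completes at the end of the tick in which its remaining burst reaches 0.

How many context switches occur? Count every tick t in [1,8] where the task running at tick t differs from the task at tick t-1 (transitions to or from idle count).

t=0: L0/L1/L2 = E/-/- → run E
t=1: L0/L1/L2 = EF/-/- → run E
t=2: L0/L1/L2 = F/-/- → run F
t=3: L0/L1/L2 = F/-/- → run F
t=4: L0/L1/L2 = F/-/- → run F
t=5: L0/L1/L2 = -/F/- → run F
t=6: L0/L1/L2 = -/F/- → run F
t=7: L0/L1/L2 = -/F/- → run F
t=8: (idle)

context switches = 2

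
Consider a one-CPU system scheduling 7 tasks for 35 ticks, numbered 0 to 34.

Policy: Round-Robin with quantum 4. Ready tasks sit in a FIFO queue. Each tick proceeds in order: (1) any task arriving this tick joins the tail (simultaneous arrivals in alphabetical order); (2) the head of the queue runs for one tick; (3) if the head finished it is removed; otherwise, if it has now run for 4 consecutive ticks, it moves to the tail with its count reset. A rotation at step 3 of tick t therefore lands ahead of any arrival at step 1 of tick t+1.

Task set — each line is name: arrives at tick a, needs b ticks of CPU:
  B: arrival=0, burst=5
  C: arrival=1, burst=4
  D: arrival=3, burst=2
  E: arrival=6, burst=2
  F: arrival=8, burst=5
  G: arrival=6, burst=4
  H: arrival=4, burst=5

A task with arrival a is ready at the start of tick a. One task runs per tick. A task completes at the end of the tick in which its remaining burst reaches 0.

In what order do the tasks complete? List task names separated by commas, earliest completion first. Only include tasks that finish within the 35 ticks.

completion order = C, D, B, E, G, H, F

t=0: queue=[B] q_used=0 → run B
t=1: queue=[B,C] q_used=1 → run B
t=2: queue=[B,C] q_used=2 → run B
t=3: queue=[B,C,D] q_used=3 → run B
t=4: queue=[C,D,B,H] q_used=0 → run C
t=5: queue=[C,D,B,H] q_used=1 → run C
t=6: queue=[C,D,B,H,E,G] q_used=2 → run C
t=7: queue=[C,D,B,H,E,G] q_used=3 → run C
t=8: queue=[D,B,H,E,G,F] q_used=0 → run D
t=9: queue=[D,B,H,E,G,F] q_used=1 → run D
t=10: queue=[B,H,E,G,F] q_used=0 → run B
t=11: queue=[H,E,G,F] q_used=0 → run H
t=12: queue=[H,E,G,F] q_used=1 → run H
t=13: queue=[H,E,G,F] q_used=2 → run H
t=14: queue=[H,E,G,F] q_used=3 → run H
t=15: queue=[E,G,F,H] q_used=0 → run E
t=16: queue=[E,G,F,H] q_used=1 → run E
t=17: queue=[G,F,H] q_used=0 → run G
t=18: queue=[G,F,H] q_used=1 → run G
t=19: queue=[G,F,H] q_used=2 → run G
t=20: queue=[G,F,H] q_used=3 → run G
t=21: queue=[F,H] q_used=0 → run F
t=22: queue=[F,H] q_used=1 → run F
t=23: queue=[F,H] q_used=2 → run F
t=24: queue=[F,H] q_used=3 → run F
t=25: queue=[H,F] q_used=0 → run H
t=26: queue=[F] q_used=0 → run F
t=27: (idle)
t=28: (idle)
t=29: (idle)
t=30: (idle)
t=31: (idle)
t=32: (idle)
t=33: (idle)
t=34: (idle)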